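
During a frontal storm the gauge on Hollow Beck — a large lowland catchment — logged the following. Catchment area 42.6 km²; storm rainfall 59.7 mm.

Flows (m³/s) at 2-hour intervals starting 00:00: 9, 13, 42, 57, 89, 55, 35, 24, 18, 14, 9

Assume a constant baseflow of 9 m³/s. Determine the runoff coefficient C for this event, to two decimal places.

C ≈ 0.75

ΣQ_DR = 266.0 m³/s; V = ΣQ_DR·Δt = 1.915 × 10^6 m³.
Runoff depth d = V / A = 44.96 mm.
C = d / P = 44.96 / 59.7 = 0.75.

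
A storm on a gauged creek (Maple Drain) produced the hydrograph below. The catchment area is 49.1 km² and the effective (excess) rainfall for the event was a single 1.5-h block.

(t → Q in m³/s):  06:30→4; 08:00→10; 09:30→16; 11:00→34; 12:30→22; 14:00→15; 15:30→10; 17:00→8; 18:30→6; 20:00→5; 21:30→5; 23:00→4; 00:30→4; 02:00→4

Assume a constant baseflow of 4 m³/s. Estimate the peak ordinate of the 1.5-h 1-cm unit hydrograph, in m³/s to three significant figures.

Direct runoff: 0.0, 6.0, 12.0, 30.0, 18.0, 11.0, 6.0, 4.0, 2.0, 1.0, 1.0, 0.0, 0.0, 0.0 m³/s; ΣQ_DR = 91.00 m³/s, peak = 30.0 m³/s.
Runoff depth d = ΣQ_DR·Δt / A = 91.00 × 5400 / (49.1 km²) = 10.01 mm.
The 1-cm UH is the DRH scaled by (10 mm)/d, so U_p = 30.0 × 10/10.01 = 30.0 m³/s.

U_p ≈ 30.0 m³/s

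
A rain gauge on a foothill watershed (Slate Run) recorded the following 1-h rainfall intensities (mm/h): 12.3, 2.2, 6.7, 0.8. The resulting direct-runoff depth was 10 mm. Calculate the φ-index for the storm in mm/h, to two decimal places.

φ ≈ 4.50 mm/h

Only the 2 blocks with intensity above φ contribute runoff: 12.3, 6.7 mm/h.
Σ(I−φ)·Δt = d  ⇒  (12.3+6.7 − 2φ)·1 = 10
φ = (19.00 − 10/1) / 2 = 4.50 mm/h.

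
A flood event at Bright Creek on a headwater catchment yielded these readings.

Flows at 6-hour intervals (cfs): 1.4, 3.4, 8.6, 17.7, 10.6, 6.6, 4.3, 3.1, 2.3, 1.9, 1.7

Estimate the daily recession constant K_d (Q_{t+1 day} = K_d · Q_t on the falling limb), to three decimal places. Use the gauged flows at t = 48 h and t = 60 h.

K_d ≈ 0.546

Between t = 48 h and t = 60 h the flow falls from 2.3 to 1.7 cfs over 2×6 h = 12 h.
Per-interval ratio K = (1.7/2.3)^(1/2) = 0.8597; K_d = K^(24/6) = 0.546.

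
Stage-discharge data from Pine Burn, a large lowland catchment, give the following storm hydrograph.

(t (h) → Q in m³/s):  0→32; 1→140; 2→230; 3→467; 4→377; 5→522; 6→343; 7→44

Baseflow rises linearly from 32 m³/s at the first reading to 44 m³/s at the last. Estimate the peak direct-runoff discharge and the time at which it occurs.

Subtracting baseflow gives direct-runoff ordinates: 0.00, 106.29, 194.57, 429.86, 338.14, 481.43, 300.71, 0.00 m³/s.
The maximum is 481.43 m³/s, occurring at the reading for t = 5 h.

Q_p = 481.43 m³/s at t = 5 h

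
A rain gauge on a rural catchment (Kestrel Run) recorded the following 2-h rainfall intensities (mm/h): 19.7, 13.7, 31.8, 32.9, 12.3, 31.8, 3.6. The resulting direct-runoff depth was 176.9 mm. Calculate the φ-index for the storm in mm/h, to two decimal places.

φ ≈ 8.96 mm/h

Only the 6 blocks with intensity above φ contribute runoff: 19.7, 13.7, 31.8, 32.9, 12.3, 31.8 mm/h.
Σ(I−φ)·Δt = d  ⇒  (19.7+13.7+31.8+32.9+12.3+31.8 − 6φ)·2 = 176.9
φ = (142.2 − 176.9/2) / 6 = 8.96 mm/h.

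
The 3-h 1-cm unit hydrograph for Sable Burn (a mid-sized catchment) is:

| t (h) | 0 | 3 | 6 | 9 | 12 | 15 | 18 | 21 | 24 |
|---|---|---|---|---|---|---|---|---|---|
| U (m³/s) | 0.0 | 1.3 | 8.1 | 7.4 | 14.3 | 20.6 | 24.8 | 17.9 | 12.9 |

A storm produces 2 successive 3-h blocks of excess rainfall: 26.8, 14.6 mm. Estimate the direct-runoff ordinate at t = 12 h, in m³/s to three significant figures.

Q ≈ 49.1 m³/s

By discrete convolution, Q_j = Σ (P_i / 10 mm) · U_{j−i}.
At t = 12 h (j=4): Q = (26.8/10)·14.3 + (14.6/10)·7.4 = 49.1 m³/s.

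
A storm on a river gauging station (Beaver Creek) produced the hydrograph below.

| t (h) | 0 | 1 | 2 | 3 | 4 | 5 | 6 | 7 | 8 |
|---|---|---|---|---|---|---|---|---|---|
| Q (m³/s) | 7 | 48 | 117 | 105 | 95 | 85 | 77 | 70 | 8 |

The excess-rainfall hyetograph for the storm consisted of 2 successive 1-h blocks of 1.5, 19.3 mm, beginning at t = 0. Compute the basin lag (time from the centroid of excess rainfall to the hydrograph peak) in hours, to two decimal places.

Centroid of excess rainfall: t_c = Σ P_i·t̄_i / ΣP_i = 1.4279 h (block centres at 0.5, 1.5 h).
Hydrograph peak occurs at t = 2 h, so basin lag t_L = 2 − 1.4279 = 0.57 h.

t_L ≈ 0.57 h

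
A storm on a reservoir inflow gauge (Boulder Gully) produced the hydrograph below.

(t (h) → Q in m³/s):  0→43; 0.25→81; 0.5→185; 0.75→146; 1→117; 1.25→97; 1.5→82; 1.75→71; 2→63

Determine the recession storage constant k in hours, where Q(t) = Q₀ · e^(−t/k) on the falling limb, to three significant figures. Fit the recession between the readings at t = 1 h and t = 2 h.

k ≈ 1.62 h

On the falling limb, Q drops from 117 to 63 m³/s between t = 1 h and t = 2 h (Δt = 1 h).
k = −Δt / ln(Q₂/Q₁) = −1 / ln(63/117) = 1.62 h.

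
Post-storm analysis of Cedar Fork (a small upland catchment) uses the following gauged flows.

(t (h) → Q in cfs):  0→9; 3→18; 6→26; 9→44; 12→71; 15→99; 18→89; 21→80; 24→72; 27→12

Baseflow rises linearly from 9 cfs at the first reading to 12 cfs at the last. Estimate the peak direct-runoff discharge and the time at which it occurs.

Q_p = 88.33 cfs at t = 15 h

Subtracting baseflow gives direct-runoff ordinates: 0.00, 8.67, 16.33, 34.00, 60.67, 88.33, 78.00, 68.67, 60.33, 0.00 cfs.
The maximum is 88.33 cfs, occurring at the reading for t = 15 h.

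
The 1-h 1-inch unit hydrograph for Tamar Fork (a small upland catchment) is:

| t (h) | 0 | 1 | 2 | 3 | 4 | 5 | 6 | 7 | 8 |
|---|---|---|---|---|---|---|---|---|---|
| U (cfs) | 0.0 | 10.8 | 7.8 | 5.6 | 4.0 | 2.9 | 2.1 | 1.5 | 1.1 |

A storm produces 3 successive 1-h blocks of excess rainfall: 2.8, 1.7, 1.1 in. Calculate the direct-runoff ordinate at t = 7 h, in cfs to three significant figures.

By discrete convolution, Q_j = Σ (P_i / 1 in) · U_{j−i}.
At t = 7 h (j=7): Q = (2.8/1)·1.5 + (1.7/1)·2.1 + (1.1/1)·2.9 = 11.0 cfs.

Q ≈ 11.0 cfs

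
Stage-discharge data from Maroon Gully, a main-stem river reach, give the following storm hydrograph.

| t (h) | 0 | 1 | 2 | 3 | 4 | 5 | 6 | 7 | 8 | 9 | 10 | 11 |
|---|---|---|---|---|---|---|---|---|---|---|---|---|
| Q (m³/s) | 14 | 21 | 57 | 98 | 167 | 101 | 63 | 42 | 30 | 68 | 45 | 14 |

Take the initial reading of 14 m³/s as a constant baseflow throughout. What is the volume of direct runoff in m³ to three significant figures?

V ≈ 1.99 × 10^6 m³

Direct-runoff ordinates (Q − Q_b): 0.0, 7.0, 43.0, 84.0, 153.0, 87.0, 49.0, 28.0, 16.0, 54.0, 31.0, 0.0 m³/s.
ΣQ_DR = 552.0 m³/s.
With Δt = 1 h = 3600 s, V = ΣQ_DR · Δt = 552.0 × 3600 = 1.99 × 10^6 m³.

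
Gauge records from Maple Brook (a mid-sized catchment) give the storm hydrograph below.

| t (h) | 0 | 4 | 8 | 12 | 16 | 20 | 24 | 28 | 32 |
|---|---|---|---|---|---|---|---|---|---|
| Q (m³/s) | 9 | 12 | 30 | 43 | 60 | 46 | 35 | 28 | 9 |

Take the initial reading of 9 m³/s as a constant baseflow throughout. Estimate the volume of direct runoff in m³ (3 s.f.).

V ≈ 2.75 × 10^6 m³

Direct-runoff ordinates (Q − Q_b): 0.0, 3.0, 21.0, 34.0, 51.0, 37.0, 26.0, 19.0, 0.0 m³/s.
ΣQ_DR = 191.0 m³/s.
With Δt = 4 h = 14400 s, V = ΣQ_DR · Δt = 191.0 × 14400 = 2.75 × 10^6 m³.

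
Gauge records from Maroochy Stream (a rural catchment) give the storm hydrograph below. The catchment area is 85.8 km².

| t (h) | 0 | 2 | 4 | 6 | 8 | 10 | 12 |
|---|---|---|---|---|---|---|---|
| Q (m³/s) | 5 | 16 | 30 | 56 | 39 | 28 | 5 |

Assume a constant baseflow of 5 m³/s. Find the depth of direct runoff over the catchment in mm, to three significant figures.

Direct runoff: 0.0, 11.0, 25.0, 51.0, 34.0, 23.0, 0.0 m³/s; ΣQ_DR = 144.0 m³/s.
V = ΣQ_DR · Δt = 144.0 × 7200 s = 1.037 × 10^6 m³.
Over A = 85.8 km², depth = V / A = 12.1 mm.

d ≈ 12.1 mm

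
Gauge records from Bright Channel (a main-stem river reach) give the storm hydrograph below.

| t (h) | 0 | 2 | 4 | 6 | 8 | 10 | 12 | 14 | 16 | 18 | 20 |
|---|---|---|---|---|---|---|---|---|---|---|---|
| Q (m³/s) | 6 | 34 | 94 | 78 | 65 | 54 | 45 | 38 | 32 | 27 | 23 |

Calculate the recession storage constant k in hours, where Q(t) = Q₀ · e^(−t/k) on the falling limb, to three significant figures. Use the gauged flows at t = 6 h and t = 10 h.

On the falling limb, Q drops from 78 to 54 m³/s between t = 6 h and t = 10 h (Δt = 4 h).
k = −Δt / ln(Q₂/Q₁) = −4 / ln(54/78) = 10.9 h.

k ≈ 10.9 h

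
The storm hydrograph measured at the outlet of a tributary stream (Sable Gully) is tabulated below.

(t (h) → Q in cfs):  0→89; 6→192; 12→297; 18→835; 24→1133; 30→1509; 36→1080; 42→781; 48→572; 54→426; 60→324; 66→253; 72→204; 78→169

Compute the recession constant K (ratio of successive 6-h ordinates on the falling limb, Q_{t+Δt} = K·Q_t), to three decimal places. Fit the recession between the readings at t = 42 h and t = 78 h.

Using the recession-limb readings at t = 42 h and t = 78 h: Q falls from 781 to 169 cfs over 6 intervals.
K = (Q₂/Q₁)^(1/6) = (169/781)^(1/6) = 0.775.

K ≈ 0.775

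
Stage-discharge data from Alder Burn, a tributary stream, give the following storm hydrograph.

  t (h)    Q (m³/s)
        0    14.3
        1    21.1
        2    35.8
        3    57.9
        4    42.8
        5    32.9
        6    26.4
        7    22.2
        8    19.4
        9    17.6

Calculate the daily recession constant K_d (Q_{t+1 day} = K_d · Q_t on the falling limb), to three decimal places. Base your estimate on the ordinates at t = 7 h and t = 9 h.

K_d ≈ 0.062

Between t = 7 h and t = 9 h the flow falls from 22.2 to 17.6 m³/s over 2×1 h = 2 h.
Per-interval ratio K = (17.6/22.2)^(1/2) = 0.8904; K_d = K^(24/1) = 0.062.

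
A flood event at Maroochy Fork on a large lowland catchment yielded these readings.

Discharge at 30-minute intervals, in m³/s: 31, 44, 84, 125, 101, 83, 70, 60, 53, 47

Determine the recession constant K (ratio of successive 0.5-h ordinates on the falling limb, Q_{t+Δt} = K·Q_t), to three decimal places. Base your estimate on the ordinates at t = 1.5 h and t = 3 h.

Using the recession-limb readings at t = 1.5 h and t = 3 h: Q falls from 125 to 70 m³/s over 3 intervals.
K = (Q₂/Q₁)^(1/3) = (70/125)^(1/3) = 0.824.

K ≈ 0.824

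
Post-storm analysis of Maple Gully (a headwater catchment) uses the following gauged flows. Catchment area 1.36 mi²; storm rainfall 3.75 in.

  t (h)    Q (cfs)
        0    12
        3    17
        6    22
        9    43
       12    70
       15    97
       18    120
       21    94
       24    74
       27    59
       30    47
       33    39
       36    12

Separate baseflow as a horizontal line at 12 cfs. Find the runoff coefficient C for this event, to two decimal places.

ΣQ_DR = 550.0 cfs; V = ΣQ_DR·Δt = 5.940 × 10^6 ft³.
Runoff depth d = V / A = 1.880 in.
C = d / P = 1.880 / 3.75 = 0.50.

C ≈ 0.50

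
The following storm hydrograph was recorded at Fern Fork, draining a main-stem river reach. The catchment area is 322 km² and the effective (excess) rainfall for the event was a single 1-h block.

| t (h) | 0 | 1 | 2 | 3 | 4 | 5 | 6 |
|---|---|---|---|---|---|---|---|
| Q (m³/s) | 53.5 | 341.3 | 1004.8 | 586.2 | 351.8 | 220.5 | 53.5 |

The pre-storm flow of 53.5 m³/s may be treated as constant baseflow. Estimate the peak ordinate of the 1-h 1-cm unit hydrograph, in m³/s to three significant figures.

Direct runoff: 0.0, 287.8, 951.3, 532.7, 298.3, 167.0, 0.0 m³/s; ΣQ_DR = 2237 m³/s, peak = 951.3 m³/s.
Runoff depth d = ΣQ_DR·Δt / A = 2237 × 3600 / (322 km²) = 25.01 mm.
The 1-cm UH is the DRH scaled by (10 mm)/d, so U_p = 951.3 × 10/25.01 = 380 m³/s.

U_p ≈ 380 m³/s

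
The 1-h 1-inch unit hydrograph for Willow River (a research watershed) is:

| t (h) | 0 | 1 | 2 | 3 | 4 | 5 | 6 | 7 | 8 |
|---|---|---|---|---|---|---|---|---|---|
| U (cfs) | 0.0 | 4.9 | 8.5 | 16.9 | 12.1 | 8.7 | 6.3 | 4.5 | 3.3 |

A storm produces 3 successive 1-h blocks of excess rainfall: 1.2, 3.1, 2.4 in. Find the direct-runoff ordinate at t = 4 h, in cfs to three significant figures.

By discrete convolution, Q_j = Σ (P_i / 1 in) · U_{j−i}.
At t = 4 h (j=4): Q = (1.2/1)·12.1 + (3.1/1)·16.9 + (2.4/1)·8.5 = 87.3 cfs.

Q ≈ 87.3 cfs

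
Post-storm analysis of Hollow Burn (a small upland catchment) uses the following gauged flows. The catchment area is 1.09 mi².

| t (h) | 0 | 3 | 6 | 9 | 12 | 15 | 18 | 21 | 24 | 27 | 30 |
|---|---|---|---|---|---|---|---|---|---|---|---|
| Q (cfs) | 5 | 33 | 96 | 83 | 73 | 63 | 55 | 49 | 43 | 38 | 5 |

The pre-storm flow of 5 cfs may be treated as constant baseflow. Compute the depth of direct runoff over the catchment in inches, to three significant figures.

Direct runoff: 0.0, 28.0, 91.0, 78.0, 68.0, 58.0, 50.0, 44.0, 38.0, 33.0, 0.0 cfs; ΣQ_DR = 488.0 cfs.
V = ΣQ_DR · Δt = 488.0 × 10800 s = 5.270 × 10^6 ft³.
Over A = 1.09 mi², depth = V / A = 2.08 in.

d ≈ 2.08 in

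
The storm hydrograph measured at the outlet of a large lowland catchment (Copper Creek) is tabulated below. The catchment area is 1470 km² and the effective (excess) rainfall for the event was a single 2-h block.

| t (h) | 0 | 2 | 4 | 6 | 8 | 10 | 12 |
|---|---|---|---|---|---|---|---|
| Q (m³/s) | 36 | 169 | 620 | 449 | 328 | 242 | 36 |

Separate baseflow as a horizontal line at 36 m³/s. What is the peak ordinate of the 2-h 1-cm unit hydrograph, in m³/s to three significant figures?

Direct runoff: 0.0, 133.0, 584.0, 413.0, 292.0, 206.0, 0.0 m³/s; ΣQ_DR = 1628 m³/s, peak = 584.0 m³/s.
Runoff depth d = ΣQ_DR·Δt / A = 1628 × 7200 / (1470 km²) = 7.974 mm.
The 1-cm UH is the DRH scaled by (10 mm)/d, so U_p = 584.0 × 10/7.974 = 732 m³/s.

U_p ≈ 732 m³/s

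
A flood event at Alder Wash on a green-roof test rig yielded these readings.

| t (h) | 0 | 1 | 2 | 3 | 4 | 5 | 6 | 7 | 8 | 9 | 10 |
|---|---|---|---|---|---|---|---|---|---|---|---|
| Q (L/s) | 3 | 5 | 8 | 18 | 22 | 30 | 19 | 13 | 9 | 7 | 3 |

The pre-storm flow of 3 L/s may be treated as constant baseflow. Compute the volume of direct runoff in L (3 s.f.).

Direct-runoff ordinates (Q − Q_b): 0.0, 2.0, 5.0, 15.0, 19.0, 27.0, 16.0, 10.0, 6.0, 4.0, 0.0 L/s.
ΣQ_DR = 104.0 L/s.
With Δt = 1 h = 3600 s, V = ΣQ_DR · Δt = 104.0 × 3600 = 3.74 × 10^5 L.

V ≈ 3.74 × 10^5 L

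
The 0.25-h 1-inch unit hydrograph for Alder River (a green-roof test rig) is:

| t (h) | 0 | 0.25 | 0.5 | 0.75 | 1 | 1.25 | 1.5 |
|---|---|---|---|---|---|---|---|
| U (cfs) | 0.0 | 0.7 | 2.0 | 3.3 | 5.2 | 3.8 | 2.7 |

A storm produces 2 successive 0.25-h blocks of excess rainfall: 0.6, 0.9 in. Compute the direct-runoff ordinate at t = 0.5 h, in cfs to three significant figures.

By discrete convolution, Q_j = Σ (P_i / 1 in) · U_{j−i}.
At t = 0.5 h (j=2): Q = (0.6/1)·2.0 + (0.9/1)·0.7 = 1.83 cfs.

Q ≈ 1.83 cfs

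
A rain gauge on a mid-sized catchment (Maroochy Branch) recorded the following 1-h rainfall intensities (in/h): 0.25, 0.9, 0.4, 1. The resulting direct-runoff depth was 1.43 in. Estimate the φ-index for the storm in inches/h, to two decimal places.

Only the 3 blocks with intensity above φ contribute runoff: 0.9, 0.4, 1 in/h.
Σ(I−φ)·Δt = d  ⇒  (0.9+0.4+1 − 3φ)·1 = 1.43
φ = (2.300 − 1.43/1) / 3 = 0.29 in/h.

φ ≈ 0.29 in/h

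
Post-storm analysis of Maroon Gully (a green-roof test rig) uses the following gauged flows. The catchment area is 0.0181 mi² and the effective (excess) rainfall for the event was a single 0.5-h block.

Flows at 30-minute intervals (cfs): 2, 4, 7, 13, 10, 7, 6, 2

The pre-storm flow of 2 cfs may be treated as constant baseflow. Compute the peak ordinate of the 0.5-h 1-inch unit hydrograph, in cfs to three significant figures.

Direct runoff: 0.0, 2.0, 5.0, 11.0, 8.0, 5.0, 4.0, 0.0 cfs; ΣQ_DR = 35.00 cfs, peak = 11.0 cfs.
Runoff depth d = ΣQ_DR·Δt / A = 35.00 × 1800 / (0.0181 mi²) = 1.498 in.
The 1-inch UH is the DRH scaled by (1 in)/d, so U_p = 11.0 × 1/1.498 = 7.34 cfs.

U_p ≈ 7.34 cfs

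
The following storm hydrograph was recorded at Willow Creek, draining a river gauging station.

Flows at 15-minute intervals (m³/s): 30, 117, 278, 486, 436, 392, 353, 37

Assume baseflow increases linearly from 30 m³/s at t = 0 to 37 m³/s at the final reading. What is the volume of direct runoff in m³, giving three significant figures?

V ≈ 1.67 × 10^6 m³

Direct-runoff ordinates (Q − Q_b): 0.00, 86.00, 246.00, 453.00, 402.00, 357.00, 317.00, 0.00 m³/s.
ΣQ_DR = 1861 m³/s.
With Δt = 0.25 h = 900 s, V = ΣQ_DR · Δt = 1861 × 900 = 1.67 × 10^6 m³.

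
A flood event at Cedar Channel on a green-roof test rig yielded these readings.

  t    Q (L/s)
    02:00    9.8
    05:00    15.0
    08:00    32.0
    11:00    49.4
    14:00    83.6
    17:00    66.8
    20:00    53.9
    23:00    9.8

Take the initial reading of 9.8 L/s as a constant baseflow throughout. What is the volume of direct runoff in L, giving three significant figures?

Direct-runoff ordinates (Q − Q_b): 0.0, 5.2, 22.2, 39.6, 73.8, 57.0, 44.1, 0.0 L/s.
ΣQ_DR = 241.9 L/s.
With Δt = 3 h = 10800 s, V = ΣQ_DR · Δt = 241.9 × 10800 = 2.61 × 10^6 L.

V ≈ 2.61 × 10^6 L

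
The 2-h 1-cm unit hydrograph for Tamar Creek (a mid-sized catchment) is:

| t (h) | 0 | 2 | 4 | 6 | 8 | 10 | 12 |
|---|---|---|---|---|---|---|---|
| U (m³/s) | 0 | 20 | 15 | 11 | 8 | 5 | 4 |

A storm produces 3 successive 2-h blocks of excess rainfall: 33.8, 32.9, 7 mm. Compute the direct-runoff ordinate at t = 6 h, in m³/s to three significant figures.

Q ≈ 101 m³/s

By discrete convolution, Q_j = Σ (P_i / 10 mm) · U_{j−i}.
At t = 6 h (j=3): Q = (33.8/10)·11 + (32.9/10)·15 + (7/10)·20 = 101 m³/s.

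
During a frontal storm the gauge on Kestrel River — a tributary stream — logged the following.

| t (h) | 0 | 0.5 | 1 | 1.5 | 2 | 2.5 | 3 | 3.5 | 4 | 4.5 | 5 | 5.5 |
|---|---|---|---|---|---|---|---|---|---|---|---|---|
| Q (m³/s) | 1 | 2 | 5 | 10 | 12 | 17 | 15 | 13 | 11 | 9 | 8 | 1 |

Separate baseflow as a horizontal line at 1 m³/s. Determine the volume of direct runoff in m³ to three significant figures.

Direct-runoff ordinates (Q − Q_b): 0.0, 1.0, 4.0, 9.0, 11.0, 16.0, 14.0, 12.0, 10.0, 8.0, 7.0, 0.0 m³/s.
ΣQ_DR = 92.00 m³/s.
With Δt = 0.5 h = 1800 s, V = ΣQ_DR · Δt = 92.00 × 1800 = 1.66 × 10^5 m³.

V ≈ 1.66 × 10^5 m³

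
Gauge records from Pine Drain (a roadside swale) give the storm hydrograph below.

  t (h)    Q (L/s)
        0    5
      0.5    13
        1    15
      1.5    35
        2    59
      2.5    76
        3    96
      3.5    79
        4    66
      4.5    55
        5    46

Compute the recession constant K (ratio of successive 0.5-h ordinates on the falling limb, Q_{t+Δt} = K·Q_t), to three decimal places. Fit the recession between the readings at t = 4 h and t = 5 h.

Using the recession-limb readings at t = 4 h and t = 5 h: Q falls from 66 to 46 L/s over 2 intervals.
K = (Q₂/Q₁)^(1/2) = (46/66)^(1/2) = 0.835.

K ≈ 0.835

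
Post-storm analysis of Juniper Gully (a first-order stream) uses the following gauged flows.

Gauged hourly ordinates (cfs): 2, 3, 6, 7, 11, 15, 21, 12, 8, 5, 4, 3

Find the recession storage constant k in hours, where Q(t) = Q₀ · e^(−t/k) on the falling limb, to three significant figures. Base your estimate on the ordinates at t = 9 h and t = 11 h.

k ≈ 3.92 h

On the falling limb, Q drops from 5 to 3 cfs between t = 9 h and t = 11 h (Δt = 2 h).
k = −Δt / ln(Q₂/Q₁) = −2 / ln(3/5) = 3.92 h.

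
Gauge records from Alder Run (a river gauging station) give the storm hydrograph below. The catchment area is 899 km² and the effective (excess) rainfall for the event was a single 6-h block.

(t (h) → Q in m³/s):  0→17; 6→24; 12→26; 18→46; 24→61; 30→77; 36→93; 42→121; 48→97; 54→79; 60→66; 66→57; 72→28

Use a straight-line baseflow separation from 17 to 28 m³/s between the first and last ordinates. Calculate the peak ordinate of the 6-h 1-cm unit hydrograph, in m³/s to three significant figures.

U_p ≈ 81.3 m³/s

Direct runoff: 0.00, 6.08, 7.17, 26.25, 40.33, 55.42, 70.50, 97.58, 72.67, 53.75, 39.83, 29.92, 0.00 m³/s; ΣQ_DR = 499.5 m³/s, peak = 97.58 m³/s.
Runoff depth d = ΣQ_DR·Δt / A = 499.5 × 21600 / (899 km²) = 12.00 mm.
The 1-cm UH is the DRH scaled by (10 mm)/d, so U_p = 97.58 × 10/12.00 = 81.3 m³/s.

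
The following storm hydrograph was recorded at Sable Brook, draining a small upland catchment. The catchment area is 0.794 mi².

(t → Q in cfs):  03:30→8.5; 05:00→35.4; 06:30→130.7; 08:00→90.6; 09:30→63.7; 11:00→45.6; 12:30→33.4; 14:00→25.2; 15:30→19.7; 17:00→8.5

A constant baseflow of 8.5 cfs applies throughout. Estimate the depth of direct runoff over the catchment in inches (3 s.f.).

d ≈ 1.10 in

Direct runoff: 0.0, 26.9, 122.2, 82.1, 55.2, 37.1, 24.9, 16.7, 11.2, 0.0 cfs; ΣQ_DR = 376.3 cfs.
V = ΣQ_DR · Δt = 376.3 × 5400 s = 2.032 × 10^6 ft³.
Over A = 0.794 mi², depth = V / A = 1.10 in.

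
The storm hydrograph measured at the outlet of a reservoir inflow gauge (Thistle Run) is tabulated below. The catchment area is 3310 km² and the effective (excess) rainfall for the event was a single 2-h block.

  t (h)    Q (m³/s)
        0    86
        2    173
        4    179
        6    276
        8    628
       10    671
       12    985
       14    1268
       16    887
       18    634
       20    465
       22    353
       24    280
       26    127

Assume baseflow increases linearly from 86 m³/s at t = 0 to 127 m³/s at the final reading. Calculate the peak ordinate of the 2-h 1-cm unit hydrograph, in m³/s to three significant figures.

Direct runoff: 0.00, 83.85, 86.69, 180.54, 529.38, 569.23, 880.08, 1159.92, 775.77, 519.62, 347.46, 232.31, 156.15, 0.00 m³/s; ΣQ_DR = 5521 m³/s, peak = 1159.92 m³/s.
Runoff depth d = ΣQ_DR·Δt / A = 5521 × 7200 / (3310 km²) = 12.01 mm.
The 1-cm UH is the DRH scaled by (10 mm)/d, so U_p = 1159.92 × 10/12.01 = 966 m³/s.

U_p ≈ 966 m³/s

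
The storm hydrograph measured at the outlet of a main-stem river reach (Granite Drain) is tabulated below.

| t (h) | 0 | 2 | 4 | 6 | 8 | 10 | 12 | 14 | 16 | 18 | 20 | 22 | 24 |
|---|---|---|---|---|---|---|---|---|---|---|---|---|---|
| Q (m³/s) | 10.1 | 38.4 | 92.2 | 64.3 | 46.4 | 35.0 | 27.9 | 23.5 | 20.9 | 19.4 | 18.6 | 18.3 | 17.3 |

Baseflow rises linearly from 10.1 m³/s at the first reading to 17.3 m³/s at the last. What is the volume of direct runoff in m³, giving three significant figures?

Direct-runoff ordinates (Q − Q_b): 0.00, 27.70, 80.90, 52.40, 33.90, 21.90, 14.20, 9.20, 6.00, 3.90, 2.50, 1.60, 0.00 m³/s.
ΣQ_DR = 254.2 m³/s.
With Δt = 2 h = 7200 s, V = ΣQ_DR · Δt = 254.2 × 7200 = 1.83 × 10^6 m³.

V ≈ 1.83 × 10^6 m³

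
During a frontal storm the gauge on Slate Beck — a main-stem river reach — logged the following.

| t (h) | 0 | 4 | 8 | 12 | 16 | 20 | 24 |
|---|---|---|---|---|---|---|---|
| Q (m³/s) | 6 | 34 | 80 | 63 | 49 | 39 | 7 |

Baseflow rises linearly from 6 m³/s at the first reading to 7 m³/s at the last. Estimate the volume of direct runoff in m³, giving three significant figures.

V ≈ 3.35 × 10^6 m³

Direct-runoff ordinates (Q − Q_b): 0.00, 27.83, 73.67, 56.50, 42.33, 32.17, 0.00 m³/s.
ΣQ_DR = 232.5 m³/s.
With Δt = 4 h = 14400 s, V = ΣQ_DR · Δt = 232.5 × 14400 = 3.35 × 10^6 m³.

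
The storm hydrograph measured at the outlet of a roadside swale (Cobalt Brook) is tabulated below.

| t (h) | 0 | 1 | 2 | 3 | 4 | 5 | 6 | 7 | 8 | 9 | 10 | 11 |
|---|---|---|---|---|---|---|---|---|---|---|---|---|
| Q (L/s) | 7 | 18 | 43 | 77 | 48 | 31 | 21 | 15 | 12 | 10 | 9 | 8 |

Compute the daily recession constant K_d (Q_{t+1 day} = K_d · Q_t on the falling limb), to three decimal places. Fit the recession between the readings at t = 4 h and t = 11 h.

K_d ≈ 0.002

Between t = 4 h and t = 11 h the flow falls from 48 to 8 L/s over 7×1 h = 7 h.
Per-interval ratio K = (8/48)^(1/7) = 0.7742; K_d = K^(24/1) = 0.002.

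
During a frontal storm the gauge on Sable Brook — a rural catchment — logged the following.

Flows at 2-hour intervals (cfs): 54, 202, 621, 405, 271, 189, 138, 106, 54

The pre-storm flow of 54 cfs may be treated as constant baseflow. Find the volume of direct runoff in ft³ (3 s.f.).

V ≈ 1.12 × 10^7 ft³

Direct-runoff ordinates (Q − Q_b): 0.0, 148.0, 567.0, 351.0, 217.0, 135.0, 84.0, 52.0, 0.0 cfs.
ΣQ_DR = 1554 cfs.
With Δt = 2 h = 7200 s, V = ΣQ_DR · Δt = 1554 × 7200 = 1.12 × 10^7 ft³.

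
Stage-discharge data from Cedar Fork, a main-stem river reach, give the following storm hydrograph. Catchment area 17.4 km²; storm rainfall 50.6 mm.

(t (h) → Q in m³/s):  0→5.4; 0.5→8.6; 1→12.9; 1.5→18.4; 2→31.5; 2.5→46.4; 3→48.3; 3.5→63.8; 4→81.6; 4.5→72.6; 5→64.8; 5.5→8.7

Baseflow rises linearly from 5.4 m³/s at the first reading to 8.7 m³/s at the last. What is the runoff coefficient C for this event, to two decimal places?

C ≈ 0.77

ΣQ_DR = 378.4 m³/s; V = ΣQ_DR·Δt = 6.811 × 10^5 m³.
Runoff depth d = V / A = 39.14 mm.
C = d / P = 39.14 / 50.6 = 0.77.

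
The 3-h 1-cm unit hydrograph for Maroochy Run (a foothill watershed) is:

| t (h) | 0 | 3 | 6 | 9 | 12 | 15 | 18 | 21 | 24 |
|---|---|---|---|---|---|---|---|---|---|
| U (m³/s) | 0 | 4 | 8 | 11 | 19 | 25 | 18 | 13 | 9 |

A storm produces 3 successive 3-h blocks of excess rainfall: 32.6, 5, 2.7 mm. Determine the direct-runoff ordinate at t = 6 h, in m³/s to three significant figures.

Q ≈ 28.1 m³/s

By discrete convolution, Q_j = Σ (P_i / 10 mm) · U_{j−i}.
At t = 6 h (j=2): Q = (32.6/10)·8 + (5/10)·4 + (2.7/10)·0 = 28.1 m³/s.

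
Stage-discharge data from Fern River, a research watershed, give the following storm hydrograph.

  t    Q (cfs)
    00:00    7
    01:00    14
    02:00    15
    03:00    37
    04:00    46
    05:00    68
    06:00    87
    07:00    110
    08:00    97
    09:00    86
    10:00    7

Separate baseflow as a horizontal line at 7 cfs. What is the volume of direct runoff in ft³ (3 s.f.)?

V ≈ 1.79 × 10^6 ft³

Direct-runoff ordinates (Q − Q_b): 0.0, 7.0, 8.0, 30.0, 39.0, 61.0, 80.0, 103.0, 90.0, 79.0, 0.0 cfs.
ΣQ_DR = 497.0 cfs.
With Δt = 1 h = 3600 s, V = ΣQ_DR · Δt = 497.0 × 3600 = 1.79 × 10^6 ft³.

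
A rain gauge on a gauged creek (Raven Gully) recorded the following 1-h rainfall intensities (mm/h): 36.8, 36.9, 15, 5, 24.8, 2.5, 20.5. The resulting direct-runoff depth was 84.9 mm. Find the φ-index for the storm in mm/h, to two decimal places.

Only the 5 blocks with intensity above φ contribute runoff: 36.8, 36.9, 15, 24.8, 20.5 mm/h.
Σ(I−φ)·Δt = d  ⇒  (36.8+36.9+15+24.8+20.5 − 5φ)·1 = 84.9
φ = (134.0 − 84.9/1) / 5 = 9.82 mm/h.

φ ≈ 9.82 mm/h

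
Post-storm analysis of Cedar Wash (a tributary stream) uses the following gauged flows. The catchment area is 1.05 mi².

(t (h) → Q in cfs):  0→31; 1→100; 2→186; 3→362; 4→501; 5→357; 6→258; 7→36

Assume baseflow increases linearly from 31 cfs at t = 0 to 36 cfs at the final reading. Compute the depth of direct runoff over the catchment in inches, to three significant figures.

d ≈ 2.31 in

Direct runoff: 0.00, 68.29, 153.57, 328.86, 467.14, 322.43, 222.71, 0.00 cfs; ΣQ_DR = 1563 cfs.
V = ΣQ_DR · Δt = 1563 × 3600 s = 5.627 × 10^6 ft³.
Over A = 1.05 mi², depth = V / A = 2.31 in.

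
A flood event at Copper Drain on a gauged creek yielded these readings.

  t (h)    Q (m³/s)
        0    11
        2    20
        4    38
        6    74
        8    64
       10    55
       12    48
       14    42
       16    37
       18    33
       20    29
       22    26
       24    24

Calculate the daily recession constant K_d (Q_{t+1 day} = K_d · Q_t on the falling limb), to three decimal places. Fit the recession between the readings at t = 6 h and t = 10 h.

K_d ≈ 0.169

Between t = 6 h and t = 10 h the flow falls from 74 to 55 m³/s over 2×2 h = 4 h.
Per-interval ratio K = (55/74)^(1/2) = 0.8621; K_d = K^(24/2) = 0.169.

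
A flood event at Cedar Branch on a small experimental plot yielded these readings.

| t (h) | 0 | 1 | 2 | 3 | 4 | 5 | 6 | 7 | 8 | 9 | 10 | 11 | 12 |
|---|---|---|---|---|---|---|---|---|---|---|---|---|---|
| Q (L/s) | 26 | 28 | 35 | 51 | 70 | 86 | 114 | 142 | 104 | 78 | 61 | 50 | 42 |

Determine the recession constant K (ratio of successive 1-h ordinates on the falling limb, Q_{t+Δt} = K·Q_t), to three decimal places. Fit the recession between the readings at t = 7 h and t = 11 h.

Using the recession-limb readings at t = 7 h and t = 11 h: Q falls from 142 to 50 L/s over 4 intervals.
K = (Q₂/Q₁)^(1/4) = (50/142)^(1/4) = 0.770.

K ≈ 0.770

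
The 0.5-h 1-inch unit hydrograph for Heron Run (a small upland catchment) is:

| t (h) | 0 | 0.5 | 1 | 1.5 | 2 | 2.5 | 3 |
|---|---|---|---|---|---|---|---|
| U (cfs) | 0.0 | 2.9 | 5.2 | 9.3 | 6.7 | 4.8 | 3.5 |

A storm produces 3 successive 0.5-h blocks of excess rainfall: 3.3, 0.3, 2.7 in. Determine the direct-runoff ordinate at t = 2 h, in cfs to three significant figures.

Q ≈ 38.9 cfs

By discrete convolution, Q_j = Σ (P_i / 1 in) · U_{j−i}.
At t = 2 h (j=4): Q = (3.3/1)·6.7 + (0.3/1)·9.3 + (2.7/1)·5.2 = 38.9 cfs.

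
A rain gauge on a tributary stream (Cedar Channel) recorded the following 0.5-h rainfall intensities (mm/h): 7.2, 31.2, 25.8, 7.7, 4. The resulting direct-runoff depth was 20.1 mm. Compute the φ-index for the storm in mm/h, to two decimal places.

Only the 2 blocks with intensity above φ contribute runoff: 31.2, 25.8 mm/h.
Σ(I−φ)·Δt = d  ⇒  (31.2+25.8 − 2φ)·0.5 = 20.1
φ = (57.00 − 20.1/0.5) / 2 = 8.40 mm/h.

φ ≈ 8.40 mm/h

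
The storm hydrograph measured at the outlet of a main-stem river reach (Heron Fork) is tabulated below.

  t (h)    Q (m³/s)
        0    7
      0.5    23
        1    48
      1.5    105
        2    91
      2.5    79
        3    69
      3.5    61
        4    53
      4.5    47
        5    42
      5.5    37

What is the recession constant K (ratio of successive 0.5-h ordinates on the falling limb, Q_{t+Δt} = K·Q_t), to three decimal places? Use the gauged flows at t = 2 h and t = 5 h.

Using the recession-limb readings at t = 2 h and t = 5 h: Q falls from 91 to 42 m³/s over 6 intervals.
K = (Q₂/Q₁)^(1/6) = (42/91)^(1/6) = 0.879.

K ≈ 0.879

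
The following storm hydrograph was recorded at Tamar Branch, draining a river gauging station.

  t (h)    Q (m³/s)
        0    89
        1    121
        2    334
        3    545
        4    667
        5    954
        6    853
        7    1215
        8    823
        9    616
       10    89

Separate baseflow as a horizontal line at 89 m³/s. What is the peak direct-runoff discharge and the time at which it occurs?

Subtracting baseflow gives direct-runoff ordinates: 0.0, 32.0, 245.0, 456.0, 578.0, 865.0, 764.0, 1126.0, 734.0, 527.0, 0.0 m³/s.
The maximum is 1126.0 m³/s, occurring at the reading for t = 7 h.

Q_p = 1126.0 m³/s at t = 7 h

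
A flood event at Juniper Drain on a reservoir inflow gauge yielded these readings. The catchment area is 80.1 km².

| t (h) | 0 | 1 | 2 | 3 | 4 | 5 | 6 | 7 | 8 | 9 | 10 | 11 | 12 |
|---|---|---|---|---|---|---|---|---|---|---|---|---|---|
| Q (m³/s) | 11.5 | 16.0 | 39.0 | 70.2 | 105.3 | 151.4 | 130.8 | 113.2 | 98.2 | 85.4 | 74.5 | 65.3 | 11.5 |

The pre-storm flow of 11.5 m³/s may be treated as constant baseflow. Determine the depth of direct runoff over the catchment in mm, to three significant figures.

Direct runoff: 0.0, 4.5, 27.5, 58.7, 93.8, 139.9, 119.3, 101.7, 86.7, 73.9, 63.0, 53.8, 0.0 m³/s; ΣQ_DR = 822.8 m³/s.
V = ΣQ_DR · Δt = 822.8 × 3600 s = 2.962 × 10^6 m³.
Over A = 80.1 km², depth = V / A = 37.0 mm.

d ≈ 37.0 mm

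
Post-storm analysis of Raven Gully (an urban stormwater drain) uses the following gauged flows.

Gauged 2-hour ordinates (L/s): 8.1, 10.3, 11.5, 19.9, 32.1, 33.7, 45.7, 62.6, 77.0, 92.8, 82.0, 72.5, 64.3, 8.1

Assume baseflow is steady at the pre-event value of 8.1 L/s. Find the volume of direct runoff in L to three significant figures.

Direct-runoff ordinates (Q − Q_b): 0.0, 2.2, 3.4, 11.8, 24.0, 25.6, 37.6, 54.5, 68.9, 84.7, 73.9, 64.4, 56.2, 0.0 L/s.
ΣQ_DR = 507.2 L/s.
With Δt = 2 h = 7200 s, V = ΣQ_DR · Δt = 507.2 × 7200 = 3.65 × 10^6 L.

V ≈ 3.65 × 10^6 L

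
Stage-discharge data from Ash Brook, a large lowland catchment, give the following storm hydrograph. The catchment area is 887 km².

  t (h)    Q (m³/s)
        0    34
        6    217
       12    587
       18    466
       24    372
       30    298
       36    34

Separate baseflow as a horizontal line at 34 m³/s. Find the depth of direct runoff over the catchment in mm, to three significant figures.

Direct runoff: 0.0, 183.0, 553.0, 432.0, 338.0, 264.0, 0.0 m³/s; ΣQ_DR = 1770 m³/s.
V = ΣQ_DR · Δt = 1770 × 21600 s = 3.823 × 10^7 m³.
Over A = 887 km², depth = V / A = 43.1 mm.

d ≈ 43.1 mm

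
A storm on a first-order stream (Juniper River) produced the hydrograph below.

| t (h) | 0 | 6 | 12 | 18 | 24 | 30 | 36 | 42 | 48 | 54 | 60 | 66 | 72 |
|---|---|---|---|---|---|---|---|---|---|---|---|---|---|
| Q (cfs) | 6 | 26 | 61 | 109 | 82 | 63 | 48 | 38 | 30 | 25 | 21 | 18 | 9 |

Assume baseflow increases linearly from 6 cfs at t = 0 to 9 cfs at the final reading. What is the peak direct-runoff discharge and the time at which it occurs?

Q_p = 102.25 cfs at t = 18 h

Subtracting baseflow gives direct-runoff ordinates: 0.00, 19.75, 54.50, 102.25, 75.00, 55.75, 40.50, 30.25, 22.00, 16.75, 12.50, 9.25, 0.00 cfs.
The maximum is 102.25 cfs, occurring at the reading for t = 18 h.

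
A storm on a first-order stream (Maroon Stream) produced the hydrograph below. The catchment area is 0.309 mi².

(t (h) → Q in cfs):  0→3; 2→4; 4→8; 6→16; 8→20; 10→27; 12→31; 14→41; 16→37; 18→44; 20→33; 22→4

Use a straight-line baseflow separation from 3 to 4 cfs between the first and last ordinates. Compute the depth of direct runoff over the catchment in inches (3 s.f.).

Direct runoff: 0.00, 0.91, 4.82, 12.73, 16.64, 23.55, 27.45, 37.36, 33.27, 40.18, 29.09, 0.00 cfs; ΣQ_DR = 226.0 cfs.
V = ΣQ_DR · Δt = 226.0 × 7200 s = 1.627 × 10^6 ft³.
Over A = 0.309 mi², depth = V / A = 2.27 in.

d ≈ 2.27 in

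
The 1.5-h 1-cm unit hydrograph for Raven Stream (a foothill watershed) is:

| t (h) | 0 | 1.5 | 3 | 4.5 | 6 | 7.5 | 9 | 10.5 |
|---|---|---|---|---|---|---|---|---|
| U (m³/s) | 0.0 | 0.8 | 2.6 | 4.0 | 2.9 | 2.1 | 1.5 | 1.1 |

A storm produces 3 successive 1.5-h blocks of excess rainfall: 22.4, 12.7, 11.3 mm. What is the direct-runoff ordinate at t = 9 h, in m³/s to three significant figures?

By discrete convolution, Q_j = Σ (P_i / 10 mm) · U_{j−i}.
At t = 9 h (j=6): Q = (22.4/10)·1.5 + (12.7/10)·2.1 + (11.3/10)·2.9 = 9.30 m³/s.

Q ≈ 9.30 m³/s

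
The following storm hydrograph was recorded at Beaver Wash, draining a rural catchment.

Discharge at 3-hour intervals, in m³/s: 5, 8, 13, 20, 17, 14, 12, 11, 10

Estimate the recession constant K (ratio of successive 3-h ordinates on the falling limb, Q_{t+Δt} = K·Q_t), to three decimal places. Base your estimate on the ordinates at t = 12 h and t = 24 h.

K ≈ 0.876

Using the recession-limb readings at t = 12 h and t = 24 h: Q falls from 17 to 10 m³/s over 4 intervals.
K = (Q₂/Q₁)^(1/4) = (10/17)^(1/4) = 0.876.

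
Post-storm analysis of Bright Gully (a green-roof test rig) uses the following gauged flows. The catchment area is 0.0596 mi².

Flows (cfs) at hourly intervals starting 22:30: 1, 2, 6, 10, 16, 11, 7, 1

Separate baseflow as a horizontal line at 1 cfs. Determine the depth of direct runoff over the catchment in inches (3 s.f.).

Direct runoff: 0.0, 1.0, 5.0, 9.0, 15.0, 10.0, 6.0, 0.0 cfs; ΣQ_DR = 46.00 cfs.
V = ΣQ_DR · Δt = 46.00 × 3600 s = 1.656 × 10^5 ft³.
Over A = 0.0596 mi², depth = V / A = 1.20 in.

d ≈ 1.20 in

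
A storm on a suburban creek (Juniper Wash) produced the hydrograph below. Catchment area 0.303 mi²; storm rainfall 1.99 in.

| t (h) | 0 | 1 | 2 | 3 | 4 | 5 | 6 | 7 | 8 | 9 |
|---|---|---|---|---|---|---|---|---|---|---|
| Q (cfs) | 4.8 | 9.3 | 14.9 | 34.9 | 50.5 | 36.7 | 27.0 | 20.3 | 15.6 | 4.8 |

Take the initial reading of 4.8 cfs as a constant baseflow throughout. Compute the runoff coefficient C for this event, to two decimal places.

C ≈ 0.44

ΣQ_DR = 170.8 cfs; V = ΣQ_DR·Δt = 6.149 × 10^5 ft³.
Runoff depth d = V / A = 0.8735 in.
C = d / P = 0.8735 / 1.99 = 0.44.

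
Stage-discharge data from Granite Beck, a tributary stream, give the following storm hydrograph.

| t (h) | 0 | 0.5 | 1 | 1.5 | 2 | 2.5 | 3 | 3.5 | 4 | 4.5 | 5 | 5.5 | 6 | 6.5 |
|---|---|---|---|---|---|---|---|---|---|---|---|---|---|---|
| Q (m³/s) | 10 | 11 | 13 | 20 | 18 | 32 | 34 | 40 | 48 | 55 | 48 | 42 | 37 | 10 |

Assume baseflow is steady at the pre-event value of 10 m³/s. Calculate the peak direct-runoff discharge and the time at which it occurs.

Q_p = 45.0 m³/s at t = 4.5 h

Subtracting baseflow gives direct-runoff ordinates: 0.0, 1.0, 3.0, 10.0, 8.0, 22.0, 24.0, 30.0, 38.0, 45.0, 38.0, 32.0, 27.0, 0.0 m³/s.
The maximum is 45.0 m³/s, occurring at the reading for t = 4.5 h.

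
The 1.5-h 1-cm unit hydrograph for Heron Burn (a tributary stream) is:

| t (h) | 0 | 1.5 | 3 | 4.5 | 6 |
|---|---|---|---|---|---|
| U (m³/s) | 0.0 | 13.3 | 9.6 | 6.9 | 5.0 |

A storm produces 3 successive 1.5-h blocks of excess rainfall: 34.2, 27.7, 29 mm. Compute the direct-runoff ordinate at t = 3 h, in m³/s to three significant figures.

By discrete convolution, Q_j = Σ (P_i / 10 mm) · U_{j−i}.
At t = 3 h (j=2): Q = (34.2/10)·9.6 + (27.7/10)·13.3 + (29/10)·0.0 = 69.7 m³/s.

Q ≈ 69.7 m³/s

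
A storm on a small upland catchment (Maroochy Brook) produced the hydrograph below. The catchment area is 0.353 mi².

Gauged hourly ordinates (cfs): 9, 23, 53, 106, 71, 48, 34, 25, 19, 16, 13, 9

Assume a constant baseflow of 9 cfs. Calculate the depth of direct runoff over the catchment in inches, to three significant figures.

Direct runoff: 0.0, 14.0, 44.0, 97.0, 62.0, 39.0, 25.0, 16.0, 10.0, 7.0, 4.0, 0.0 cfs; ΣQ_DR = 318.0 cfs.
V = ΣQ_DR · Δt = 318.0 × 3600 s = 1.145 × 10^6 ft³.
Over A = 0.353 mi², depth = V / A = 1.40 in.

d ≈ 1.40 in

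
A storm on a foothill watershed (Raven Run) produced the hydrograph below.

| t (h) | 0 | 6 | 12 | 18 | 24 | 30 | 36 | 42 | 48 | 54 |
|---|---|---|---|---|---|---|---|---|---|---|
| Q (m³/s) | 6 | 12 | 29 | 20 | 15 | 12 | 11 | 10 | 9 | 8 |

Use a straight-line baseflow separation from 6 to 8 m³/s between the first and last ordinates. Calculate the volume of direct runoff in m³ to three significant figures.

V ≈ 1.34 × 10^6 m³

Direct-runoff ordinates (Q − Q_b): 0.00, 5.78, 22.56, 13.33, 8.11, 4.89, 3.67, 2.44, 1.22, 0.00 m³/s.
ΣQ_DR = 62.00 m³/s.
With Δt = 6 h = 21600 s, V = ΣQ_DR · Δt = 62.00 × 21600 = 1.34 × 10^6 m³.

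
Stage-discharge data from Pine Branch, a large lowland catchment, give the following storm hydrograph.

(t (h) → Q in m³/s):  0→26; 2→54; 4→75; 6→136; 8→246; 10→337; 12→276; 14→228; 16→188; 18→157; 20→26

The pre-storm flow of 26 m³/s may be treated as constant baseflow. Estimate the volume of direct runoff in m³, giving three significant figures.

Direct-runoff ordinates (Q − Q_b): 0.0, 28.0, 49.0, 110.0, 220.0, 311.0, 250.0, 202.0, 162.0, 131.0, 0.0 m³/s.
ΣQ_DR = 1463 m³/s.
With Δt = 2 h = 7200 s, V = ΣQ_DR · Δt = 1463 × 7200 = 1.05 × 10^7 m³.

V ≈ 1.05 × 10^7 m³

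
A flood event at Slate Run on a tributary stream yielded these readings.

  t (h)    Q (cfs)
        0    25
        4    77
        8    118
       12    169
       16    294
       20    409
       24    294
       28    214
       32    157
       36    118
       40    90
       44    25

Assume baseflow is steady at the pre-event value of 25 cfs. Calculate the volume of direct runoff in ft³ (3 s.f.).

Direct-runoff ordinates (Q − Q_b): 0.0, 52.0, 93.0, 144.0, 269.0, 384.0, 269.0, 189.0, 132.0, 93.0, 65.0, 0.0 cfs.
ΣQ_DR = 1690 cfs.
With Δt = 4 h = 14400 s, V = ΣQ_DR · Δt = 1690 × 14400 = 2.43 × 10^7 ft³.

V ≈ 2.43 × 10^7 ft³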